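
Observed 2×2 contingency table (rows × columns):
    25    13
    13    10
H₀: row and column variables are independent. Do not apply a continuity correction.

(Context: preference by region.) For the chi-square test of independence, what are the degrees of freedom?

degrees of freedom = 1

df = (r−1)(c−1) = (2−1)·(2−1) = 1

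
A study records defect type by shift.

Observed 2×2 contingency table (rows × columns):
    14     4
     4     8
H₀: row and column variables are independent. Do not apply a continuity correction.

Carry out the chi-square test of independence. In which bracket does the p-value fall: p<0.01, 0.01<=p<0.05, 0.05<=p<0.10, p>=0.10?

p-value bracket: 0.01<=p<0.05

Row totals [18, 12], col totals [18, 12], n=30
χ² = (14−10.80)²/10.80 + (4−7.20)²/7.20 + (4−7.20)²/7.20 + (8−4.80)²/4.80 = 5.9259
df = 1
p-value (upper-tail) = 0.01492
→ bracket: 0.01<=p<0.05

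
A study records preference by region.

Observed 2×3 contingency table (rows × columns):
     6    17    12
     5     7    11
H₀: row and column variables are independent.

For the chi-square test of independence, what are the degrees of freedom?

df = (r−1)(c−1) = (2−1)·(3−1) = 2

degrees of freedom = 2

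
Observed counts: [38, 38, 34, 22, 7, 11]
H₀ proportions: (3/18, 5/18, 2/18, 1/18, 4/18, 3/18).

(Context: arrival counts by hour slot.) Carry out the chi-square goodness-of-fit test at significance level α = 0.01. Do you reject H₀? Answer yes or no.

reject H₀: yes

n = 150; E_i = n·p_i = [25.00, 41.67, 16.67, 8.33, 33.33, 25.00]
χ² = (38−25.00)²/25.00 + (38−41.67)²/41.67 + (34−16.67)²/16.67 + (22−8.33)²/8.33 + (7−33.33)²/33.33 + (11−25.00)²/25.00 = 76.1660
df = 5
p-value (upper-tail) = 0.00000
At α=0.01: p < α → reject H₀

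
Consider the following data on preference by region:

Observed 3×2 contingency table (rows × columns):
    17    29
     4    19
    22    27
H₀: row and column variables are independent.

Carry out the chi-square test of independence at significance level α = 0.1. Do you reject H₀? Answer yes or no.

Row totals [46, 23, 49], col totals [43, 75], n=118
χ² = (17−16.76)²/16.76 + (29−29.24)²/29.24 + (4−8.38)²/8.38 + (19−14.62)²/14.62 + (22−17.86)²/17.86 + (27−31.14)²/31.14 = 5.1220
df = 2
p-value (upper-tail) = 0.07723
At α=0.1: p < α → reject H₀

reject H₀: yes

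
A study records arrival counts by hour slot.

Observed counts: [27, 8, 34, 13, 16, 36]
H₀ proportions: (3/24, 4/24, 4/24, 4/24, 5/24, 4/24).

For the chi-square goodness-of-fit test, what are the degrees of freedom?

degrees of freedom = 5

df = k − 1 = 6 − 1 = 5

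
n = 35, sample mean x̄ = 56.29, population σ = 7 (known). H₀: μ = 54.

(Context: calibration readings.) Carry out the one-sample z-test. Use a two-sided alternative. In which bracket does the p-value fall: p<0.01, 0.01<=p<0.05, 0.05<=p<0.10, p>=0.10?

SE = σ/√n = 7/√35 = 1.1832
z = (x̄−μ₀)/SE = (56.29−54)/1.1832 = 1.9354
p-value (two-sided) = 0.05294
→ bracket: 0.05<=p<0.10

p-value bracket: 0.05<=p<0.10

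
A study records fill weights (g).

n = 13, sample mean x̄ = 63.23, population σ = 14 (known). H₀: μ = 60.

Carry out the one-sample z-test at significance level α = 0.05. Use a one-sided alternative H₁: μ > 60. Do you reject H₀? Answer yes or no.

reject H₀: no

SE = σ/√n = 14/√13 = 3.8829
z = (x̄−μ₀)/SE = (63.23−60)/3.8829 = 0.8319
p-value (one-sided, H₁ greater) = 0.20275
At α=0.05: p ≥ α → fail to reject H₀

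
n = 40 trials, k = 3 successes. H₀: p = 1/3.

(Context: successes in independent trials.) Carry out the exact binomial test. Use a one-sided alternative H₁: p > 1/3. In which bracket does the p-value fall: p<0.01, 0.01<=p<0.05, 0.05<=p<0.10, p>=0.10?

p-value bracket: p>=0.10

Exact binomial: n=40, k=3, p₀=1/3=0.3333
P(X≥3) from Σ C(n,i)·p₀^i·(1−p₀)^(n−i)
p-value (one-sided, H₁ greater) = 0.99998
→ bracket: p>=0.10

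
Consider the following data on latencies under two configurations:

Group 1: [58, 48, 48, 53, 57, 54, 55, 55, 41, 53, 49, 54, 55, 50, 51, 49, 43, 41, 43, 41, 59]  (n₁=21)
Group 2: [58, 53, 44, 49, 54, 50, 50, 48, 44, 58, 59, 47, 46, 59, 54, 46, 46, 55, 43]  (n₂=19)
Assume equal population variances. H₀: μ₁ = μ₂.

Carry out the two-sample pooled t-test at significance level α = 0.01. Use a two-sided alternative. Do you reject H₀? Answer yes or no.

reject H₀: no

x̄₁=50.333, s₁=5.782, n₁=21
x̄₂=50.684, s₂=5.427, n₂=19
s_p² = [20·5.782² + 18·5.427²]/38 = 31.5466
SE = √(s_p²·(1/21+1/19)) = 1.7784
t = (50.333−50.684)/1.7784 = -0.1973
df = 38
p-value (two-sided) = 0.84464
At α=0.01: p ≥ α → fail to reject H₀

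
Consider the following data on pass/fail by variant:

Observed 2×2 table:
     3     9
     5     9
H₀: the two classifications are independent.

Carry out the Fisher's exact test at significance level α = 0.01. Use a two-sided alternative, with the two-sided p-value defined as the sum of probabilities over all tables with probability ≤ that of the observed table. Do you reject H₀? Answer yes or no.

Margins: r₁=12, r₂=14, c₁=8, c₂=18, n=26
p_obs = C(12,3)·C(14,5)/C(26,8); sum pmf over tables with pmf ≤ p_obs
p-value (two-sided) = 0.68284
At α=0.01: p ≥ α → fail to reject H₀

reject H₀: no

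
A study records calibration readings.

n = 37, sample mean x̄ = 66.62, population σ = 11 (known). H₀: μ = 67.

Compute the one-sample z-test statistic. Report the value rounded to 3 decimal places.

test statistic = -0.210

SE = σ/√n = 11/√37 = 1.8084
z = (x̄−μ₀)/SE = (66.62−67)/1.8084 = -0.2101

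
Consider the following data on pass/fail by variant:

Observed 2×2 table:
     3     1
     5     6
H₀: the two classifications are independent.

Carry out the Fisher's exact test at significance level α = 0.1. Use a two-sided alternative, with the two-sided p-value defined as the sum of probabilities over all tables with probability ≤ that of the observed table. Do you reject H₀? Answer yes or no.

Margins: r₁=4, r₂=11, c₁=8, c₂=7, n=15
p_obs = C(4,3)·C(11,5)/C(15,8); sum pmf over tables with pmf ≤ p_obs
p-value (two-sided) = 0.56923
At α=0.1: p ≥ α → fail to reject H₀

reject H₀: no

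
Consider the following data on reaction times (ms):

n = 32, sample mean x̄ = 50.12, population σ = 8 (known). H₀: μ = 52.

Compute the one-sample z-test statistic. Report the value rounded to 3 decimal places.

test statistic = -1.329

SE = σ/√n = 8/√32 = 1.4142
z = (x̄−μ₀)/SE = (50.12−52)/1.4142 = -1.3294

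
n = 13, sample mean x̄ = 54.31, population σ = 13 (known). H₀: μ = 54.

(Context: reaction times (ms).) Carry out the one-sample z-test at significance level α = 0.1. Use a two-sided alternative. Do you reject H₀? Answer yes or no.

SE = σ/√n = 13/√13 = 3.6056
z = (x̄−μ₀)/SE = (54.31−54)/3.6056 = 0.0860
p-value (two-sided) = 0.93148
At α=0.1: p ≥ α → fail to reject H₀

reject H₀: no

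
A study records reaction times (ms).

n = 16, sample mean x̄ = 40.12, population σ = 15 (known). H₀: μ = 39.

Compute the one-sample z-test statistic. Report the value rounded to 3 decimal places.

test statistic = 0.299

SE = σ/√n = 15/√16 = 3.7500
z = (x̄−μ₀)/SE = (40.12−39)/3.7500 = 0.2987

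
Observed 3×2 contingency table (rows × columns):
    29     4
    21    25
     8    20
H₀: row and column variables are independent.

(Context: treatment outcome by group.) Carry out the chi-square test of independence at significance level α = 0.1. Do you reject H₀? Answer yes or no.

Row totals [33, 46, 28], col totals [58, 49], n=107
χ² = (29−17.89)²/17.89 + (4−15.11)²/15.11 + (21−24.93)²/24.93 + (25−21.07)²/21.07 + (8−15.18)²/15.18 + (20−12.82)²/12.82 = 23.8417
df = 2
p-value (upper-tail) = 0.00001
At α=0.1: p < α → reject H₀

reject H₀: yes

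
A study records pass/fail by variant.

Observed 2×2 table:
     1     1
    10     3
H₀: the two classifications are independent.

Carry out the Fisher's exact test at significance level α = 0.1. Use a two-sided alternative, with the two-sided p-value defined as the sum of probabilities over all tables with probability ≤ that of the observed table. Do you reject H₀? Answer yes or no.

Margins: r₁=2, r₂=13, c₁=11, c₂=4, n=15
p_obs = C(2,1)·C(13,10)/C(15,11); sum pmf over tables with pmf ≤ p_obs
p-value (two-sided) = 0.47619
At α=0.1: p ≥ α → fail to reject H₀

reject H₀: no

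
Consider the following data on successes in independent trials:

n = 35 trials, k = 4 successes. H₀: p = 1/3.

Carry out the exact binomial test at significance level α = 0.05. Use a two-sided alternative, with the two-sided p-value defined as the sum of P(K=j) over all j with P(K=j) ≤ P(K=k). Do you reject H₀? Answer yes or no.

Exact binomial: n=35, k=4, p₀=1/3=0.3333
P(X=j) = C(n,j)·p₀^j·(1−p₀)^(n−j); p = Σ P(X=j) over j with P(X=j) ≤ P(X=4)
p-value (two-sided) = 0.00614
At α=0.05: p < α → reject H₀

reject H₀: yes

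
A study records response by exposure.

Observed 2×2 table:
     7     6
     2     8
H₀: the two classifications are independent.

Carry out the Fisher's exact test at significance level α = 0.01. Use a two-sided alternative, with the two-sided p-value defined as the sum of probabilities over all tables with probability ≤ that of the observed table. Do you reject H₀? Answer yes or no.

reject H₀: no

Margins: r₁=13, r₂=10, c₁=9, c₂=14, n=23
p_obs = C(13,7)·C(10,2)/C(23,9); sum pmf over tables with pmf ≤ p_obs
p-value (two-sided) = 0.19680
At α=0.01: p ≥ α → fail to reject H₀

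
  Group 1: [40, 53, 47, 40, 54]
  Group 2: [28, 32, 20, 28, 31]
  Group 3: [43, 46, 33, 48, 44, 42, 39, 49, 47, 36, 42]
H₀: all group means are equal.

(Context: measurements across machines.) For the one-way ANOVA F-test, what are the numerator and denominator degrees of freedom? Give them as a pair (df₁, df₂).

degrees of freedom = [2, 18]

k = 3 groups, N = 21 total
df = (k−1, N−k) = (3−1, 21−3) = (2, 18)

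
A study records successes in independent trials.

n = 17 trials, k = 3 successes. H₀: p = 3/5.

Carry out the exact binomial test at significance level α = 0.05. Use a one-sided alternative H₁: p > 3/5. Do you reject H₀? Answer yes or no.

reject H₀: no

Exact binomial: n=17, k=3, p₀=3/5=0.6000
P(X≥3) from Σ C(n,i)·p₀^i·(1−p₀)^(n−i)
p-value (one-sided, H₁ greater) = 0.99994
At α=0.05: p ≥ α → fail to reject H₀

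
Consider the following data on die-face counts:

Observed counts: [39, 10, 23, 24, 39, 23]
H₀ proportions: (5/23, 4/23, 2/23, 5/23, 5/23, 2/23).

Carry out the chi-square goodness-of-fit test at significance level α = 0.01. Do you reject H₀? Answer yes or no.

reject H₀: yes

n = 158; E_i = n·p_i = [34.35, 27.48, 13.74, 34.35, 34.35, 13.74]
χ² = (39−34.35)²/34.35 + (10−27.48)²/27.48 + (23−13.74)²/13.74 + (24−34.35)²/34.35 + (39−34.35)²/34.35 + (23−13.74)²/13.74 = 27.9797
df = 5
p-value (upper-tail) = 0.00004
At α=0.01: p < α → reject H₀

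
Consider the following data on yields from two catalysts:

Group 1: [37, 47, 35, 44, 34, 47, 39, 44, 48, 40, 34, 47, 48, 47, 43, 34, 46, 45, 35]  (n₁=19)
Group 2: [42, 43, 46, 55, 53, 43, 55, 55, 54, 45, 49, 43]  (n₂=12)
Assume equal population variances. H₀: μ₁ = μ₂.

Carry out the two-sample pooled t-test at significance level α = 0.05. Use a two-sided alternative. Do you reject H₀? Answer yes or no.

x̄₁=41.789, s₁=5.442, n₁=19
x̄₂=48.583, s₂=5.468, n₂=12
s_p² = [18·5.442² + 11·5.468²]/29 = 29.7267
SE = √(s_p²·(1/19+1/12)) = 2.0104
t = (41.789−48.583)/2.0104 = -3.3793
df = 29
p-value (two-sided) = 0.00209
At α=0.05: p < α → reject H₀

reject H₀: yes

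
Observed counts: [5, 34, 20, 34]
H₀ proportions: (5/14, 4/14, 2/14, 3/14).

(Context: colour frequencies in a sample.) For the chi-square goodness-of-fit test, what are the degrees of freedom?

degrees of freedom = 3

df = k − 1 = 4 − 1 = 3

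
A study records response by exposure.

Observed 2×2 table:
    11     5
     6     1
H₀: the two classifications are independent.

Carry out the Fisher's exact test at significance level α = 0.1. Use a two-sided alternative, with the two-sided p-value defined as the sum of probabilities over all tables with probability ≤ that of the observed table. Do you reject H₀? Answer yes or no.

reject H₀: no

Margins: r₁=16, r₂=7, c₁=17, c₂=6, n=23
p_obs = C(16,11)·C(7,6)/C(23,17); sum pmf over tables with pmf ≤ p_obs
p-value (two-sided) = 0.62139
At α=0.1: p ≥ α → fail to reject H₀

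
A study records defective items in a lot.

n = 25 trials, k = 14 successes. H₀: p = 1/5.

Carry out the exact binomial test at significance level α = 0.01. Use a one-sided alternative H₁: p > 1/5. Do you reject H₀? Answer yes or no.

reject H₀: yes

Exact binomial: n=25, k=14, p₀=1/5=0.2000
P(X≥14) from Σ C(n,i)·p₀^i·(1−p₀)^(n−i)
p-value (one-sided, H₁ greater) = 0.00008
At α=0.01: p < α → reject H₀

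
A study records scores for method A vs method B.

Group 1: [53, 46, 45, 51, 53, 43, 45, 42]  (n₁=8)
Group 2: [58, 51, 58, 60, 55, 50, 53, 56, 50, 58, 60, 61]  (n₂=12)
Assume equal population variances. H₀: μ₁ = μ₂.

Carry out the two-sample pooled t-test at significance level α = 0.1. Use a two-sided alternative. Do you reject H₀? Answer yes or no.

x̄₁=47.250, s₁=4.432, n₁=8
x̄₂=55.833, s₂=3.996, n₂=12
s_p² = [7·4.432² + 11·3.996²]/18 = 17.3981
SE = √(s_p²·(1/8+1/12)) = 1.9038
t = (47.250−55.833)/1.9038 = -4.5084
df = 18
p-value (two-sided) = 0.00027
At α=0.1: p < α → reject H₀

reject H₀: yes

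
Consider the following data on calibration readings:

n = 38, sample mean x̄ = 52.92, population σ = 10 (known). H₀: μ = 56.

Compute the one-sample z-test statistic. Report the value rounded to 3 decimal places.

SE = σ/√n = 10/√38 = 1.6222
z = (x̄−μ₀)/SE = (52.92−56)/1.6222 = -1.8986

test statistic = -1.899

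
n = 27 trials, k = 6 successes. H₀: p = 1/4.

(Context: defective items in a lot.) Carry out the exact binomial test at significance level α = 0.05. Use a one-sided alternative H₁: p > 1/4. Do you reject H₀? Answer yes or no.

Exact binomial: n=27, k=6, p₀=1/4=0.2500
P(X≥6) from Σ C(n,i)·p₀^i·(1−p₀)^(n−i)
p-value (one-sided, H₁ greater) = 0.70105
At α=0.05: p ≥ α → fail to reject H₀

reject H₀: no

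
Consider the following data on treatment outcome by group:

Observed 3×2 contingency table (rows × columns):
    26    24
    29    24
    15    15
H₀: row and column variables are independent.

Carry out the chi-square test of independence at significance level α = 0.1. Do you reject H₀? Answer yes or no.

reject H₀: no

Row totals [50, 53, 30], col totals [70, 63], n=133
χ² = (26−26.32)²/26.32 + (24−23.68)²/23.68 + (29−27.89)²/27.89 + (24−25.11)²/25.11 + (15−15.79)²/15.79 + (15−14.21)²/14.21 = 0.1838
df = 2
p-value (upper-tail) = 0.91220
At α=0.1: p ≥ α → fail to reject H₀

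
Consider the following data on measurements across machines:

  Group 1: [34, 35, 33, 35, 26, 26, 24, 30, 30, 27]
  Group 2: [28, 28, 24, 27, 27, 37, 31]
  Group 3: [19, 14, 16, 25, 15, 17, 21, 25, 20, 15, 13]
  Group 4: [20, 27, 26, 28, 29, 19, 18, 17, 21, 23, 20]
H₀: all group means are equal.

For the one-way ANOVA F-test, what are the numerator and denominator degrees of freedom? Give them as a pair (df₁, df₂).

degrees of freedom = [3, 35]

k = 4 groups, N = 39 total
df = (k−1, N−k) = (4−1, 39−4) = (3, 35)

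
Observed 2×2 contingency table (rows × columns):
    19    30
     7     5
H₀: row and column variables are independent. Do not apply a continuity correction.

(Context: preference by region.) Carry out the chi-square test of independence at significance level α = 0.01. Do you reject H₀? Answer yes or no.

reject H₀: no

Row totals [49, 12], col totals [26, 35], n=61
χ² = (19−20.89)²/20.89 + (30−28.11)²/28.11 + (7−5.11)²/5.11 + (5−6.89)²/6.89 = 1.5077
df = 1
p-value (upper-tail) = 0.21949
At α=0.01: p ≥ α → fail to reject H₀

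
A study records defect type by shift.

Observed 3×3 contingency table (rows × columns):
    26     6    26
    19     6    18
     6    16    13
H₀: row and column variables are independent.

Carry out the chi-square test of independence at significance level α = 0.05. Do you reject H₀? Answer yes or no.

Row totals [58, 43, 35], col totals [51, 28, 57], n=136
χ² = (26−21.75)²/21.75 + (6−11.94)²/11.94 + (26−24.31)²/24.31 + (19−16.12)²/16.12 + (6−8.85)²/8.85 + (18−18.02)²/18.02 + (6−13.12)²/13.12 + (16−7.21)²/7.21 + (13−14.67)²/14.67 = 20.1263
df = 4
p-value (upper-tail) = 0.00047
At α=0.05: p < α → reject H₀

reject H₀: yes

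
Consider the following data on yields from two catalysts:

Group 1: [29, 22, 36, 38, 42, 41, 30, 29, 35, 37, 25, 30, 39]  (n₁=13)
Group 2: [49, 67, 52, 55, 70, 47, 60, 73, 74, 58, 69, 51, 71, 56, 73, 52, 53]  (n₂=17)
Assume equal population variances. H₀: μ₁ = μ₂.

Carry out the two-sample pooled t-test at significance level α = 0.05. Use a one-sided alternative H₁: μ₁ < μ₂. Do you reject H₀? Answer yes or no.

x̄₁=33.308, s₁=6.250, n₁=13
x̄₂=60.588, s₂=9.592, n₂=17
s_p² = [12·6.250² + 16·9.592²]/28 = 69.3174
SE = √(s_p²·(1/13+1/17)) = 3.0675
t = (33.308−60.588)/3.0675 = -8.8934
df = 28
p-value (one-sided, H₁ less) = 0.00000
At α=0.05: p < α → reject H₀

reject H₀: yes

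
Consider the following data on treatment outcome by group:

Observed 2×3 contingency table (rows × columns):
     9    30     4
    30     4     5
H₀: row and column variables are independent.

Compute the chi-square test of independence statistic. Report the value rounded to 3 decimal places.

Row totals [43, 39], col totals [39, 34, 9], n=82
χ² = (9−20.45)²/20.45 + (30−17.83)²/17.83 + (4−4.72)²/4.72 + (30−18.55)²/18.55 + (4−16.17)²/16.17 + (5−4.28)²/4.28 = 31.1802
df = 2

test statistic = 31.180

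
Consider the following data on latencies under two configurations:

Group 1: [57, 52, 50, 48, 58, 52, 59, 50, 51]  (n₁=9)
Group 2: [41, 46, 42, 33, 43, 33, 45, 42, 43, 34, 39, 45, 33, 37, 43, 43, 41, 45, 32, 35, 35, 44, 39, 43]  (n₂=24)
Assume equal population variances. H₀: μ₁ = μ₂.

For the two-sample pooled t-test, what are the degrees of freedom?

df = n₁ + n₂ − 2 = 9 + 24 − 2 = 31

degrees of freedom = 31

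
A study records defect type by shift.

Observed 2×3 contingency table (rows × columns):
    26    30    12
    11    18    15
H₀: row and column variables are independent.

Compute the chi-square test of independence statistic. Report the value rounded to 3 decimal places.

Row totals [68, 44], col totals [37, 48, 27], n=112
χ² = (26−22.46)²/22.46 + (30−29.14)²/29.14 + (12−16.39)²/16.39 + (11−14.54)²/14.54 + (18−18.86)²/18.86 + (15−10.61)²/10.61 = 4.4771
df = 2

test statistic = 4.477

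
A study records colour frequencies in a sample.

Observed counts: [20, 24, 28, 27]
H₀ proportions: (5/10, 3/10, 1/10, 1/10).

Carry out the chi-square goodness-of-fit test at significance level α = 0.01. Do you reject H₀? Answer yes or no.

n = 99; E_i = n·p_i = [49.50, 29.70, 9.90, 9.90]
χ² = (20−49.50)²/49.50 + (24−29.70)²/29.70 + (28−9.90)²/9.90 + (27−9.90)²/9.90 = 81.3030
df = 3
p-value (upper-tail) = 0.00000
At α=0.01: p < α → reject H₀

reject H₀: yes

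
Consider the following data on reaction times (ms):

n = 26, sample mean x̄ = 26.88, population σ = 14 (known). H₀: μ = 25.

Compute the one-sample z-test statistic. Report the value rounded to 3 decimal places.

SE = σ/√n = 14/√26 = 2.7456
z = (x̄−μ₀)/SE = (26.88−25)/2.7456 = 0.6847

test statistic = 0.685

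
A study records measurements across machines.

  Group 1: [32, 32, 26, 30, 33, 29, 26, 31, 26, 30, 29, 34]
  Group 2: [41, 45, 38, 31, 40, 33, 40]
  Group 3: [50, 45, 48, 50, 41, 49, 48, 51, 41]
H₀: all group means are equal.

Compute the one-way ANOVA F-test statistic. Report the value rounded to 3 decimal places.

test statistic = 56.100

Group means [29.83, 38.29, 47.00], grand mean 37.464
SSB = Σnᵢ(x̄ᵢ−x̄)² = 1521.869; SSW = ΣΣ(x−x̄ᵢ)² = 339.095
MSB = 1521.869/2 = 760.9345; MSW = 339.095/25 = 13.5638
F = MSB/MSW = 56.1004
df = (2, 25)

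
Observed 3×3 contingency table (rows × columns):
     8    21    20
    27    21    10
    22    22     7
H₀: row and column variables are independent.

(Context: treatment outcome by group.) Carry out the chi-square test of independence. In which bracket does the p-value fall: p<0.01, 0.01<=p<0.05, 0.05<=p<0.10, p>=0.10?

Row totals [49, 58, 51], col totals [57, 64, 37], n=158
χ² = (8−17.68)²/17.68 + (21−19.85)²/19.85 + (20−11.47)²/11.47 + (27−20.92)²/20.92 + (21−23.49)²/23.49 + (10−13.58)²/13.58 + (22−18.40)²/18.40 + (22−20.66)²/20.66 + (7−11.94)²/11.94 = 17.5103
df = 4
p-value (upper-tail) = 0.00154
→ bracket: p<0.01

p-value bracket: p<0.01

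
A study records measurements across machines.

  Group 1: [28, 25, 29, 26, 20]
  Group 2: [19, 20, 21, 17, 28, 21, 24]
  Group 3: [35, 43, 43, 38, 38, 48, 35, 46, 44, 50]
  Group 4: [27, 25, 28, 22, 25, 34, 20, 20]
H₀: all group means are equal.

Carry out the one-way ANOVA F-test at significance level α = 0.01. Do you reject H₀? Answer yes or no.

reject H₀: yes

Group means [25.60, 21.43, 42.00, 25.12], grand mean 29.967
SSB = Σnᵢ(x̄ᵢ−x̄)² = 2241.177; SSW = ΣΣ(x−x̄ᵢ)² = 531.789
MSB = 2241.177/3 = 747.0591; MSW = 531.789/26 = 20.4534
F = MSB/MSW = 36.5249
df = (3, 26)
p-value (upper-tail) = 0.00000
At α=0.01: p < α → reject H₀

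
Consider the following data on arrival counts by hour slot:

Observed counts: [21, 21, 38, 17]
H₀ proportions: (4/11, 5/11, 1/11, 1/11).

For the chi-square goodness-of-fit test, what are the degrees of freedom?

df = k − 1 = 4 − 1 = 3

degrees of freedom = 3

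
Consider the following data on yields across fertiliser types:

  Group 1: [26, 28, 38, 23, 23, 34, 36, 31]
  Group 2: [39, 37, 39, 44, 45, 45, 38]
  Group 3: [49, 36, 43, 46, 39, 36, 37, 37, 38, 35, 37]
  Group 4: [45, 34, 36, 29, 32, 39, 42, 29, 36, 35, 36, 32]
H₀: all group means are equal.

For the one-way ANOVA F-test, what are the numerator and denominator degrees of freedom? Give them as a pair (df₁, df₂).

degrees of freedom = [3, 34]

k = 4 groups, N = 38 total
df = (k−1, N−k) = (4−1, 38−4) = (3, 34)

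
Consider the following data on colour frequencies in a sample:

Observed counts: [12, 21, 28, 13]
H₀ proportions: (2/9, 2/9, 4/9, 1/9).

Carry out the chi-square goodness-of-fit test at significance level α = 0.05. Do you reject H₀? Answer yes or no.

n = 74; E_i = n·p_i = [16.44, 16.44, 32.89, 8.22]
χ² = (12−16.44)²/16.44 + (21−16.44)²/16.44 + (28−32.89)²/32.89 + (13−8.22)²/8.22 = 5.9662
df = 3
p-value (upper-tail) = 0.11327
At α=0.05: p ≥ α → fail to reject H₀

reject H₀: no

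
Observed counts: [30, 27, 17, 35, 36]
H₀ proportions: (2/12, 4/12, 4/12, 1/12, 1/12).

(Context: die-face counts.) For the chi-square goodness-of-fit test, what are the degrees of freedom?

df = k − 1 = 5 − 1 = 4

degrees of freedom = 4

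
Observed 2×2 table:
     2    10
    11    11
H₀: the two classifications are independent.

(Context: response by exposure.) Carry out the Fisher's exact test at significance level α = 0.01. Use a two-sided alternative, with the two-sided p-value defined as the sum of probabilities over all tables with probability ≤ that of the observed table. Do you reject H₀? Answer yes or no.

reject H₀: no

Margins: r₁=12, r₂=22, c₁=13, c₂=21, n=34
p_obs = C(12,2)·C(22,11)/C(34,13); sum pmf over tables with pmf ≤ p_obs
p-value (two-sided) = 0.07496
At α=0.01: p ≥ α → fail to reject H₀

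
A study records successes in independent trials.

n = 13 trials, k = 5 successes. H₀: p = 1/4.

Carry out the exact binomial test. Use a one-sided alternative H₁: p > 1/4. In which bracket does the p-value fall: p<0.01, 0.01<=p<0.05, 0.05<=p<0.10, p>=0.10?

p-value bracket: p>=0.10

Exact binomial: n=13, k=5, p₀=1/4=0.2500
P(X≥5) from Σ C(n,i)·p₀^i·(1−p₀)^(n−i)
p-value (one-sided, H₁ greater) = 0.20604
→ bracket: p>=0.10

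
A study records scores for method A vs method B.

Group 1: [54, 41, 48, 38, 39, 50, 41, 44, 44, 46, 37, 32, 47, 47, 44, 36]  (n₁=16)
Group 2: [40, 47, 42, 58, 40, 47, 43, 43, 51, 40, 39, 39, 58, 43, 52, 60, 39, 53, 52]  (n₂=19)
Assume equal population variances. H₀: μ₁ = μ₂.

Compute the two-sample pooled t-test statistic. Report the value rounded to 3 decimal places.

test statistic = -1.634

x̄₁=43.000, s₁=5.739, n₁=16
x̄₂=46.632, s₂=7.159, n₂=19
s_p² = [15·5.739² + 18·7.159²]/33 = 42.9219
SE = √(s_p²·(1/16+1/19)) = 2.2230
t = (43.000−46.632)/2.2230 = -1.6337
df = 33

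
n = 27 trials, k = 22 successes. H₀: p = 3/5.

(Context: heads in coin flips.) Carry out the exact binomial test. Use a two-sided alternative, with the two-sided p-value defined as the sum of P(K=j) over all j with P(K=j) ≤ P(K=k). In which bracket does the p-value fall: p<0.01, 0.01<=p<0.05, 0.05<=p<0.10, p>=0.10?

Exact binomial: n=27, k=22, p₀=3/5=0.6000
P(X=j) = C(n,j)·p₀^j·(1−p₀)^(n−j); p = Σ P(X=j) over j with P(X=j) ≤ P(X=22)
p-value (two-sided) = 0.02888
→ bracket: 0.01<=p<0.05

p-value bracket: 0.01<=p<0.05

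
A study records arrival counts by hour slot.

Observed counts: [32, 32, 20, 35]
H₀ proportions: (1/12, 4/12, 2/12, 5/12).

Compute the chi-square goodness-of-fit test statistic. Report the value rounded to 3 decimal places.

n = 119; E_i = n·p_i = [9.92, 39.67, 19.83, 49.58]
χ² = (32−9.92)²/9.92 + (32−39.67)²/39.67 + (20−19.83)²/19.83 + (35−49.58)²/49.58 = 54.9496
df = 3

test statistic = 54.950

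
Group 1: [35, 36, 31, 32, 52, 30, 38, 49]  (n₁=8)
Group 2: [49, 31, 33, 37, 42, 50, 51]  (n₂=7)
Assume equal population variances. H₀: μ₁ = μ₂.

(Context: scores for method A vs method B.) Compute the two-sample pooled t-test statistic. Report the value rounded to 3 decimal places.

test statistic = -0.925

x̄₁=37.875, s₁=8.271, n₁=8
x̄₂=41.857, s₂=8.375, n₂=7
s_p² = [7·8.271² + 6·8.375²]/13 = 69.2102
SE = √(s_p²·(1/8+1/7)) = 4.3056
t = (37.875−41.857)/4.3056 = -0.9249
df = 13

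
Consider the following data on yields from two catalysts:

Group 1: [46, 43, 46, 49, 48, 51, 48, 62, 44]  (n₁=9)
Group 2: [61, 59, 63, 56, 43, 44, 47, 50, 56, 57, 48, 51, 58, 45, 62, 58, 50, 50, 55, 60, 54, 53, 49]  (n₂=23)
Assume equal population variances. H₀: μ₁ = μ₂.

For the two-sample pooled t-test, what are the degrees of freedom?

df = n₁ + n₂ − 2 = 9 + 23 − 2 = 30

degrees of freedom = 30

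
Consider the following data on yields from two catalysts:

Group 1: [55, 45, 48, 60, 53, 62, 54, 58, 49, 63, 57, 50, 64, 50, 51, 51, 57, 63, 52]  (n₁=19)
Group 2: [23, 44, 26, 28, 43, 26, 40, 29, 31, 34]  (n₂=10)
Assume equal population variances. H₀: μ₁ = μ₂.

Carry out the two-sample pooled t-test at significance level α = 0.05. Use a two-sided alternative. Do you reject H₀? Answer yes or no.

reject H₀: yes

x̄₁=54.842, s₁=5.679, n₁=19
x̄₂=32.400, s₂=7.531, n₂=10
s_p² = [18·5.679² + 9·7.531²]/27 = 40.4047
SE = √(s_p²·(1/19+1/10)) = 2.4834
t = (54.842−32.400)/2.4834 = 9.0370
df = 27
p-value (two-sided) = 0.00000
At α=0.05: p < α → reject H₀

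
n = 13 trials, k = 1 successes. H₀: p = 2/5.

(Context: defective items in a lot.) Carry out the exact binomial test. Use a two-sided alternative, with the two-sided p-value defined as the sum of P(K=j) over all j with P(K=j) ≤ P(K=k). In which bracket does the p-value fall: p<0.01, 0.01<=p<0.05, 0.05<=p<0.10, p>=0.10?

p-value bracket: 0.01<=p<0.05

Exact binomial: n=13, k=1, p₀=2/5=0.4000
P(X=j) = C(n,j)·p₀^j·(1−p₀)^(n−j); p = Σ P(X=j) over j with P(X=j) ≤ P(X=1)
p-value (two-sided) = 0.02042
→ bracket: 0.01<=p<0.05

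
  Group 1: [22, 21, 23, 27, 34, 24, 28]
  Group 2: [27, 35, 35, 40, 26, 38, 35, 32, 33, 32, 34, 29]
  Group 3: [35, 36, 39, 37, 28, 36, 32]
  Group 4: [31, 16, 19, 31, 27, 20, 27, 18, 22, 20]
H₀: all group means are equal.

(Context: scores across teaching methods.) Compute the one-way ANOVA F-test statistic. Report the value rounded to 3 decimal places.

test statistic = 13.741

Group means [25.57, 33.00, 34.71, 23.10], grand mean 29.139
SSB = Σnᵢ(x̄ᵢ−x̄)² = 850.263; SSW = ΣΣ(x−x̄ᵢ)² = 660.043
MSB = 850.263/3 = 283.4209; MSW = 660.043/32 = 20.6263
F = MSB/MSW = 13.7407
df = (3, 32)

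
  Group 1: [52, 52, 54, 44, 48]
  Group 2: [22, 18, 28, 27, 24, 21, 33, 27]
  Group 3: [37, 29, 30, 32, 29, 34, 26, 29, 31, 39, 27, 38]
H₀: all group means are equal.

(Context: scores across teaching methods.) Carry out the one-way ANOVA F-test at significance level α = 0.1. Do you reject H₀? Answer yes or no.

Group means [50.00, 25.00, 31.75], grand mean 33.240
SSB = Σnᵢ(x̄ᵢ−x̄)² = 1974.310; SSW = ΣΣ(x−x̄ᵢ)² = 426.250
MSB = 1974.310/2 = 987.1550; MSW = 426.250/22 = 19.3750
F = MSB/MSW = 50.9499
df = (2, 22)
p-value (upper-tail) = 0.00000
At α=0.1: p < α → reject H₀

reject H₀: yes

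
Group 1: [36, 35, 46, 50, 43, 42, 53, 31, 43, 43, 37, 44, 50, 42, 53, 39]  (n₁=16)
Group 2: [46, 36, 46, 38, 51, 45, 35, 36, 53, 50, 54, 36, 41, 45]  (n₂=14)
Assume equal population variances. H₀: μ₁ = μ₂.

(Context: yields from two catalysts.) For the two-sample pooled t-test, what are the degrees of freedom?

degrees of freedom = 28

df = n₁ + n₂ − 2 = 16 + 14 − 2 = 28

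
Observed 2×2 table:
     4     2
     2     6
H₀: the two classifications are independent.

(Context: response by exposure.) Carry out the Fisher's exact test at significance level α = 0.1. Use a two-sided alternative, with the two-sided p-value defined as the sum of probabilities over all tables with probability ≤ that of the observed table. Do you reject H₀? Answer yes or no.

reject H₀: no

Margins: r₁=6, r₂=8, c₁=6, c₂=8, n=14
p_obs = C(6,4)·C(8,2)/C(14,6); sum pmf over tables with pmf ≤ p_obs
p-value (two-sided) = 0.27739
At α=0.1: p ≥ α → fail to reject H₀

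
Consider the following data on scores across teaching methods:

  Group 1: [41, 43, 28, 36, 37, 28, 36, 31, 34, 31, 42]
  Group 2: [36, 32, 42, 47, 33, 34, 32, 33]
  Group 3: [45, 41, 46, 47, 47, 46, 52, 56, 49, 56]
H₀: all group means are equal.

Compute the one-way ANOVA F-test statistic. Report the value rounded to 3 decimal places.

Group means [35.18, 36.12, 48.50], grand mean 40.034
SSB = Σnᵢ(x̄ᵢ−x̄)² = 1097.954; SSW = ΣΣ(x−x̄ᵢ)² = 707.011
MSB = 1097.954/2 = 548.9771; MSW = 707.011/26 = 27.1927
F = MSB/MSW = 20.1884
df = (2, 26)

test statistic = 20.188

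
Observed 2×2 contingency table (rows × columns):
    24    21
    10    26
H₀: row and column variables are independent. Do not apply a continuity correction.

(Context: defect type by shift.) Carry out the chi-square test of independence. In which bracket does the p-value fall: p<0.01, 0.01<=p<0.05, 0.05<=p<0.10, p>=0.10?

p-value bracket: 0.01<=p<0.05

Row totals [45, 36], col totals [34, 47], n=81
χ² = (24−18.89)²/18.89 + (21−26.11)²/26.11 + (10−15.11)²/15.11 + (26−20.89)²/20.89 = 5.3628
df = 1
p-value (upper-tail) = 0.02057
→ bracket: 0.01<=p<0.05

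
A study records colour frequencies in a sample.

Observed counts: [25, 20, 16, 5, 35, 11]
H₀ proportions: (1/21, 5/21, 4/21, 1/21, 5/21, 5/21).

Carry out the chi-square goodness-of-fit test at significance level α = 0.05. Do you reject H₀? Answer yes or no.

reject H₀: yes

n = 112; E_i = n·p_i = [5.33, 26.67, 21.33, 5.33, 26.67, 26.67]
χ² = (25−5.33)²/5.33 + (20−26.67)²/26.67 + (16−21.33)²/21.33 + (5−5.33)²/5.33 + (35−26.67)²/26.67 + (11−26.67)²/26.67 = 87.3500
df = 5
p-value (upper-tail) = 0.00000
At α=0.05: p < α → reject H₀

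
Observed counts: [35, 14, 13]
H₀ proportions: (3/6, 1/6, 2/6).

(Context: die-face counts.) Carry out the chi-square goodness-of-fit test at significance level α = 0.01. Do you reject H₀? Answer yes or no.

reject H₀: no

n = 62; E_i = n·p_i = [31.00, 10.33, 20.67]
χ² = (35−31.00)²/31.00 + (14−10.33)²/10.33 + (13−20.67)²/20.67 = 4.6613
df = 2
p-value (upper-tail) = 0.09723
At α=0.01: p ≥ α → fail to reject H₀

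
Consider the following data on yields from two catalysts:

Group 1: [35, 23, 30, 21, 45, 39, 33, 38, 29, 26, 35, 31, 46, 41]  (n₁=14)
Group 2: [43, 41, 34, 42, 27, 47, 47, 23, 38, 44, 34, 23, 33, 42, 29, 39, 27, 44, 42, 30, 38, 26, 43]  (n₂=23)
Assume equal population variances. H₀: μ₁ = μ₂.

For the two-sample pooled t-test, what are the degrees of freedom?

degrees of freedom = 35

df = n₁ + n₂ − 2 = 14 + 23 − 2 = 35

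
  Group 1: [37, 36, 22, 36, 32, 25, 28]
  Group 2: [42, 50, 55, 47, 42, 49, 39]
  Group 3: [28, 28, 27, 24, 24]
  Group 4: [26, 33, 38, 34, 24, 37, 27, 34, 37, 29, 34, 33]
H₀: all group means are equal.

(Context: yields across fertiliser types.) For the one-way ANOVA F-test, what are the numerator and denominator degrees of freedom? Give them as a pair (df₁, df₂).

k = 4 groups, N = 31 total
df = (k−1, N−k) = (4−1, 31−4) = (3, 27)

degrees of freedom = [3, 27]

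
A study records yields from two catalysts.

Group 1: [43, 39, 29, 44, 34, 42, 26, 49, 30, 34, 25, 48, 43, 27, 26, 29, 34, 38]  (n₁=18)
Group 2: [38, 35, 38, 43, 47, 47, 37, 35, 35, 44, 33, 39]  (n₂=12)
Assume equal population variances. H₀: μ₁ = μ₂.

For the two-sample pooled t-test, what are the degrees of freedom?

df = n₁ + n₂ − 2 = 18 + 12 − 2 = 28

degrees of freedom = 28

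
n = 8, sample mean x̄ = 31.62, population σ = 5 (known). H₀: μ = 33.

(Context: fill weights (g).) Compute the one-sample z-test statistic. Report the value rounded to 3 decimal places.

SE = σ/√n = 5/√8 = 1.7678
z = (x̄−μ₀)/SE = (31.62−33)/1.7678 = -0.7806

test statistic = -0.781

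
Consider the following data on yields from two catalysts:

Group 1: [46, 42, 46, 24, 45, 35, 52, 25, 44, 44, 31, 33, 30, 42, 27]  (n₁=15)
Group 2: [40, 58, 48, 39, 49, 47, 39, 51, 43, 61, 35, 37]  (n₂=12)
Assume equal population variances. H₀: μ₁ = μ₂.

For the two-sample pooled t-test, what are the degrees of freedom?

degrees of freedom = 25

df = n₁ + n₂ − 2 = 15 + 12 − 2 = 25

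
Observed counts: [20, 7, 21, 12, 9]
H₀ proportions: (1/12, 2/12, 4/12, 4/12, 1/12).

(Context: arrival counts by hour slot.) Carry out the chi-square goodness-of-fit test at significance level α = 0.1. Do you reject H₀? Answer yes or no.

n = 69; E_i = n·p_i = [5.75, 11.50, 23.00, 23.00, 5.75]
χ² = (20−5.75)²/5.75 + (7−11.50)²/11.50 + (21−23.00)²/23.00 + (12−23.00)²/23.00 + (9−5.75)²/5.75 = 44.3478
df = 4
p-value (upper-tail) = 0.00000
At α=0.1: p < α → reject H₀

reject H₀: yes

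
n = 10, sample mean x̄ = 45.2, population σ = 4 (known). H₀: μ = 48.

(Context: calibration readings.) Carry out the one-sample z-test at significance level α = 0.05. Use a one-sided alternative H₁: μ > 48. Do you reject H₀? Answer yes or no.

SE = σ/√n = 4/√10 = 1.2649
z = (x̄−μ₀)/SE = (45.2−48)/1.2649 = -2.2136
p-value (one-sided, H₁ greater) = 0.98657
At α=0.05: p ≥ α → fail to reject H₀

reject H₀: no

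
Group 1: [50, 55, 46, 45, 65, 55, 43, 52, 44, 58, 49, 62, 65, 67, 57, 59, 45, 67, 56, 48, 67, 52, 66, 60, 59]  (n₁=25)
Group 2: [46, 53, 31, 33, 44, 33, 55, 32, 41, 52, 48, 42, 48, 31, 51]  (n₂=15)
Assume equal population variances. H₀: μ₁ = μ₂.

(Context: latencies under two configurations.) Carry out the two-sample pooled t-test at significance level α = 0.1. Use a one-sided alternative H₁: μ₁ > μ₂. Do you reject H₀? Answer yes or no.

reject H₀: yes

x̄₁=55.680, s₁=7.999, n₁=25
x̄₂=42.667, s₂=8.707, n₂=15
s_p² = [24·7.999² + 14·8.707²]/38 = 68.3361
SE = √(s_p²·(1/25+1/15)) = 2.6998
t = (55.680−42.667)/2.6998 = 4.8200
df = 38
p-value (one-sided, H₁ greater) = 0.00001
At α=0.1: p < α → reject H₀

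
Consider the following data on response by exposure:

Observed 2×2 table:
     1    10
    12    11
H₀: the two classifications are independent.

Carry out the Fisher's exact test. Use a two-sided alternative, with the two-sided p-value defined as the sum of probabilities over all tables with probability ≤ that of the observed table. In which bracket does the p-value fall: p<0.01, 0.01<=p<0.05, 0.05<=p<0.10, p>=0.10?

Margins: r₁=11, r₂=23, c₁=13, c₂=21, n=34
p_obs = C(11,1)·C(23,12)/C(34,13); sum pmf over tables with pmf ≤ p_obs
p-value (two-sided) = 0.02379
→ bracket: 0.01<=p<0.05

p-value bracket: 0.01<=p<0.05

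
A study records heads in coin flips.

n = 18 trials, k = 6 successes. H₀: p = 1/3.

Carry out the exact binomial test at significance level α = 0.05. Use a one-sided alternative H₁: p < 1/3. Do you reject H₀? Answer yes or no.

Exact binomial: n=18, k=6, p₀=1/3=0.3333
P(X≤6) from Σ C(n,i)·p₀^i·(1−p₀)^(n−i)
p-value (one-sided, H₁ less) = 0.60851
At α=0.05: p ≥ α → fail to reject H₀

reject H₀: no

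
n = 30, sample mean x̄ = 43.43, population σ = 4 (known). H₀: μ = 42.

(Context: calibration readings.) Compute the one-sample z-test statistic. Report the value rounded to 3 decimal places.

SE = σ/√n = 4/√30 = 0.7303
z = (x̄−μ₀)/SE = (43.43−42)/0.7303 = 1.9581

test statistic = 1.958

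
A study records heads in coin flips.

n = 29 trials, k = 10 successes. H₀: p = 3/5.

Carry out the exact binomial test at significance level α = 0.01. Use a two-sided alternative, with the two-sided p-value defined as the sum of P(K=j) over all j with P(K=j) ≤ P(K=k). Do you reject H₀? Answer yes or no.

reject H₀: yes

Exact binomial: n=29, k=10, p₀=3/5=0.6000
P(X=j) = C(n,j)·p₀^j·(1−p₀)^(n−j); p = Σ P(X=j) over j with P(X=j) ≤ P(X=10)
p-value (two-sided) = 0.00705
At α=0.01: p < α → reject H₀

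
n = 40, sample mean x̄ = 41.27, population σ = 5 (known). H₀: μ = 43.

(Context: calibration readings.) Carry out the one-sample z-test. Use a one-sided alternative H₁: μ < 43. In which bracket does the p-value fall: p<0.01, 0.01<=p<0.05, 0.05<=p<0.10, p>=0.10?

p-value bracket: 0.01<=p<0.05

SE = σ/√n = 5/√40 = 0.7906
z = (x̄−μ₀)/SE = (41.27−43)/0.7906 = -2.1883
p-value (one-sided, H₁ less) = 0.01432
→ bracket: 0.01<=p<0.05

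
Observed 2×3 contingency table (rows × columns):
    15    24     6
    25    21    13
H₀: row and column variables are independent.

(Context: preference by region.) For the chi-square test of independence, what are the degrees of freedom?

degrees of freedom = 2

df = (r−1)(c−1) = (2−1)·(3−1) = 2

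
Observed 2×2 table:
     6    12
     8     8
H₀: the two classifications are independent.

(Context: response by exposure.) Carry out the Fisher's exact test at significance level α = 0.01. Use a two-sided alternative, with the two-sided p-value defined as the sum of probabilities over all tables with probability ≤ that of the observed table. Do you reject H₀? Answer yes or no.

reject H₀: no

Margins: r₁=18, r₂=16, c₁=14, c₂=20, n=34
p_obs = C(18,6)·C(16,8)/C(34,14); sum pmf over tables with pmf ≤ p_obs
p-value (two-sided) = 0.48671
At α=0.01: p ≥ α → fail to reject H₀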